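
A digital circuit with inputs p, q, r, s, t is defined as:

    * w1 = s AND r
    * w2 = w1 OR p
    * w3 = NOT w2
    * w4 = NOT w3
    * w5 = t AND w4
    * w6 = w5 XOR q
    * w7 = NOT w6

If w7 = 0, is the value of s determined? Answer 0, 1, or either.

Both values of s occur among assignments with w7 = 0:
  s=0: p=0, q=1, r=0, s=0, t=0
  s=1: p=0, q=0, r=1, s=1, t=1

either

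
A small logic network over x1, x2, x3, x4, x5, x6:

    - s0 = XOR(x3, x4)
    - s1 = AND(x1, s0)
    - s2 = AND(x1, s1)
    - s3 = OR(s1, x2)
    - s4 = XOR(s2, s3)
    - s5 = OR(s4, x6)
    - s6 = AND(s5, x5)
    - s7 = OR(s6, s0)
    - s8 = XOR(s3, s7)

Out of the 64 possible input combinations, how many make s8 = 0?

44

s8 = XOR(s3, s7) must be 0, so s3 and s7 are equal.
Enumerating the 64 input combinations, 44 give s8 = 0 and 20 give s8 = 1.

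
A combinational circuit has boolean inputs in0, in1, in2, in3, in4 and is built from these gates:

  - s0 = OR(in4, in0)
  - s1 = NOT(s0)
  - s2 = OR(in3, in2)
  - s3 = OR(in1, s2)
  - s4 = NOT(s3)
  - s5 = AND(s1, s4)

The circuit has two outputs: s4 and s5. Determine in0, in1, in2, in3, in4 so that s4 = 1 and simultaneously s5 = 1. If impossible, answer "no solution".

Check with in0=0 in1=0 in2=0 in3=0 in4=0:
s0 = OR(in4, in0) = OR(0, 0) = 0
s1 = NOT(s0) = NOT 0 = 1
s2 = OR(in3, in2) = OR(0, 0) = 0
s3 = OR(in1, s2) = OR(0, 0) = 0
s4 = NOT(s3) = NOT 0 = 1
s5 = AND(s1, s4) = AND(1, 1) = 1
So s4 = 1 and s5 = 1.

in0=0 in1=0 in2=0 in3=0 in4=0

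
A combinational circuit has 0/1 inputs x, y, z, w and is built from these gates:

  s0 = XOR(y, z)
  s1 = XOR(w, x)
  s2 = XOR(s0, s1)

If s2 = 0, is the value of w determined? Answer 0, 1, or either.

either

Both values of w occur among assignments with s2 = 0:
  w=0: x=0, y=0, z=0, w=0
  w=1: x=0, y=0, z=1, w=1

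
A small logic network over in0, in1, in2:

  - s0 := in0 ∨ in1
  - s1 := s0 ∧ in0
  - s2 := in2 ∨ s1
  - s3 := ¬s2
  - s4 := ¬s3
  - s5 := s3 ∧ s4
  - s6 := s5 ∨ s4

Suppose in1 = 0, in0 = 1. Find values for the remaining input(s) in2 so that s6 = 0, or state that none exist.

With in1 = 0, in0 = 1 fixed, none of the 2 settings of in2 give s6 = 0.
For example, with in2=0:
s0 = in0 ∨ in1 = 1 ∨ 0 = 1
s1 = s0 ∧ in0 = 1 ∧ 1 = 1
s2 = in2 ∨ s1 = 0 ∨ 1 = 1
s3 = ¬s2 = ¬1 = 0
s4 = ¬s3 = ¬0 = 1
s5 = s3 ∧ s4 = 0 ∧ 1 = 0
s6 = s5 ∨ s4 = 0 ∨ 1 = 1
giving s6 = 1 ≠ 0.

no solution exists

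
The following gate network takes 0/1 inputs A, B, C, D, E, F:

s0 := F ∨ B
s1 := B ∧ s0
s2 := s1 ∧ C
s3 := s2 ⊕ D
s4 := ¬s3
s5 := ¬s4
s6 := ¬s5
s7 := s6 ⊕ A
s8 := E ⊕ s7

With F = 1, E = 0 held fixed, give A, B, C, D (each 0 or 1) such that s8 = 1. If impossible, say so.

s8 = E ⊕ s7 must be 1, so E and s7 differ.
Check with F = 1, E = 0 and A=0, B=0, C=0, D=0:
s0 = F ∨ B = 1 ∨ 0 = 1
s1 = B ∧ s0 = 0 ∧ 1 = 0
s2 = s1 ∧ C = 0 ∧ 0 = 0
s3 = s2 ⊕ D = 0 ⊕ 0 = 0
s4 = ¬s3 = ¬0 = 1
s5 = ¬s4 = ¬1 = 0
s6 = ¬s5 = ¬0 = 1
s7 = s6 ⊕ A = 1 ⊕ 0 = 1
s8 = E ⊕ s7 = 0 ⊕ 1 = 1
So s8 = 1.

A=0, B=0, C=0, D=0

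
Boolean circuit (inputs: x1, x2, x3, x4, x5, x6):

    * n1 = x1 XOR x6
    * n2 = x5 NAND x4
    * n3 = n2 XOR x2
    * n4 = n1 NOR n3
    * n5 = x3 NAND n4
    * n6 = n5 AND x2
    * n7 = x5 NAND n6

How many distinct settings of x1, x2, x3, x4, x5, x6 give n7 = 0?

14

n7 = x5 NAND n6 must be 0, so both x5 = 1 and n6 = 1.
n6 = n5 AND x2 must be 1, so both n5 = 1 and x2 = 1.
Enumerating the 64 input combinations, 14 give n7 = 0 and 50 give n7 = 1.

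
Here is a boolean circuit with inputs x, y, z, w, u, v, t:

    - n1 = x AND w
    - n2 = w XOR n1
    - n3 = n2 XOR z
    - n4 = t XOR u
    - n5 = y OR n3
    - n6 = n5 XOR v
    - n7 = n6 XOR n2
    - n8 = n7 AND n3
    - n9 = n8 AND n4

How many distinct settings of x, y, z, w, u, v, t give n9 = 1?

n9 = n8 AND n4 must be 1, so both n8 = 1 and n4 = 1.
Enumerating the 128 input combinations, 16 give n9 = 1 and 112 give n9 = 0.

16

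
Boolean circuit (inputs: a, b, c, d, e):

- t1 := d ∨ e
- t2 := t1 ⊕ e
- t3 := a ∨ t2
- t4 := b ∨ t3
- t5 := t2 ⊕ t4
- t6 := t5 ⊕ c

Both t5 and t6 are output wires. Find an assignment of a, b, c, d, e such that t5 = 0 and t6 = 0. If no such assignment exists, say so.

Check with a=0, b=0, c=0, d=0, e=0:
t1 = d ∨ e = 0 ∨ 0 = 0
t2 = t1 ⊕ e = 0 ⊕ 0 = 0
t3 = a ∨ t2 = 0 ∨ 0 = 0
t4 = b ∨ t3 = 0 ∨ 0 = 0
t5 = t2 ⊕ t4 = 0 ⊕ 0 = 0
t6 = t5 ⊕ c = 0 ⊕ 0 = 0
So t5 = 0 and t6 = 0.

a=0, b=0, c=0, d=0, e=0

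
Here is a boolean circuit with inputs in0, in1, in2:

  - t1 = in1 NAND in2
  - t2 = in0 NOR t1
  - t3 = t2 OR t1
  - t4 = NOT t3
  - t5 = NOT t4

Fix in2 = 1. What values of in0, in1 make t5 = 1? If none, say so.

in0=0 in1=0

Check with in2 = 1 and in0=0, in1=0:
t1 = in1 NAND in2 = 0 NAND 1 = 1
t2 = in0 NOR t1 = 0 NOR 1 = 0
t3 = t2 OR t1 = 0 OR 1 = 1
t4 = NOT t3 = NOT 1 = 0
t5 = NOT t4 = NOT 0 = 1
So t5 = 1.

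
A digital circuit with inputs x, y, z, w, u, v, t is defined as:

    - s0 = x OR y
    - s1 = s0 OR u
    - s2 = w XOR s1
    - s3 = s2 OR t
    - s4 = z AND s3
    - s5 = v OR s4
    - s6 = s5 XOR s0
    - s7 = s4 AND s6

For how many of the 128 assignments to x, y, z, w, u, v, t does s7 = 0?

116

s7 = s4 AND s6 must be 0, so at least one of s4, s6 is 0.
Enumerating the 128 input combinations, 116 give s7 = 0 and 12 give s7 = 1.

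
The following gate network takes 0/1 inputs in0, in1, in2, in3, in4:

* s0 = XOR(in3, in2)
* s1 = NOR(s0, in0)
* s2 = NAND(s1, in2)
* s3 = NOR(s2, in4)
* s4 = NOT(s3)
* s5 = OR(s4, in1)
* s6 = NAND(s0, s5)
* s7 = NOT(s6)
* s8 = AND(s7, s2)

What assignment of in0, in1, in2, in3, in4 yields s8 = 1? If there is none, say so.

in0=1, in1=0, in2=0, in3=1, in4=1

s8 = AND(s7, s2) must be 1, so both s7 = 1 and s2 = 1.
s7 = NOT(s6) must be 1, so s6 = 0.
Check with in0=1, in1=0, in2=0, in3=1, in4=1:
s0 = XOR(in3, in2) = XOR(1, 0) = 1
s1 = NOR(s0, in0) = NOR(1, 1) = 0
s2 = NAND(s1, in2) = NAND(0, 0) = 1
s3 = NOR(s2, in4) = NOR(1, 1) = 0
s4 = NOT(s3) = NOT 0 = 1
s5 = OR(s4, in1) = OR(1, 0) = 1
s6 = NAND(s0, s5) = NAND(1, 1) = 0
s7 = NOT(s6) = NOT 0 = 1
s8 = AND(s7, s2) = AND(1, 1) = 1
So s8 = 1 as required.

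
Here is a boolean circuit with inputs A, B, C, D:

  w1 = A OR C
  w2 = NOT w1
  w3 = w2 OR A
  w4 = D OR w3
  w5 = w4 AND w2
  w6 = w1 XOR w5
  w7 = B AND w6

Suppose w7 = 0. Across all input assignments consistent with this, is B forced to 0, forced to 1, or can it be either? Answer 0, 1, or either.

0

w7 = B AND w6 must be 0, so at least one of B, w6 is 0.
Every assignment with w7 = 0 has B = 0; there are 8 such assignment(s).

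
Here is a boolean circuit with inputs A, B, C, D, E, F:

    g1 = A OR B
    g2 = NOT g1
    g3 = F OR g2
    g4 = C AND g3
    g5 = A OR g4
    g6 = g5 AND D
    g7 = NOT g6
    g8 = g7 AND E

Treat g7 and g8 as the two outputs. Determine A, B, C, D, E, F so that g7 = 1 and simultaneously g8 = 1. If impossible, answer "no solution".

Check with A=0, B=0, C=0, D=1, E=1, F=0:
g1 = A OR B = 0 OR 0 = 0
g2 = NOT g1 = NOT 0 = 1
g3 = F OR g2 = 0 OR 1 = 1
g4 = C AND g3 = 0 AND 1 = 0
g5 = A OR g4 = 0 OR 0 = 0
g6 = g5 AND D = 0 AND 1 = 0
g7 = NOT g6 = NOT 0 = 1
g8 = g7 AND E = 1 AND 1 = 1
So g7 = 1 and g8 = 1.

A=0, B=0, C=0, D=1, E=1, F=0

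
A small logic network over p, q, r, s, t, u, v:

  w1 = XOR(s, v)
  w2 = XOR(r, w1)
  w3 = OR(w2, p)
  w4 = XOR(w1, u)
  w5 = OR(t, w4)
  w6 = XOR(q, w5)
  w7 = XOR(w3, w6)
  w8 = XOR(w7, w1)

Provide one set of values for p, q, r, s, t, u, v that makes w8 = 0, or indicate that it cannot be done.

w8 = XOR(w7, w1) must be 0, so w7 and w1 are equal.
Check with p=1 q=1 r=1 s=1 t=0 u=0 v=1:
w1 = XOR(s, v) = XOR(1, 1) = 0
w2 = XOR(r, w1) = XOR(1, 0) = 1
w3 = OR(w2, p) = OR(1, 1) = 1
w4 = XOR(w1, u) = XOR(0, 0) = 0
w5 = OR(t, w4) = OR(0, 0) = 0
w6 = XOR(q, w5) = XOR(1, 0) = 1
w7 = XOR(w3, w6) = XOR(1, 1) = 0
w8 = XOR(w7, w1) = XOR(0, 0) = 0
So w8 = 0 as required.

p=1 q=1 r=1 s=1 t=0 u=0 v=1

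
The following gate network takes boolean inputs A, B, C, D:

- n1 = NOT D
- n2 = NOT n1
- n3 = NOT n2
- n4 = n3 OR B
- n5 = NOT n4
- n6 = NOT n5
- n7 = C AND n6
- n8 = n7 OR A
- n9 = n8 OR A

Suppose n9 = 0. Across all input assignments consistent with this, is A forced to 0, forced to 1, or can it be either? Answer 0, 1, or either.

0

n9 = n8 OR A must be 0, so both n8 = 0 and A = 0.
Every assignment with n9 = 0 has A = 0; there are 5 such assignment(s).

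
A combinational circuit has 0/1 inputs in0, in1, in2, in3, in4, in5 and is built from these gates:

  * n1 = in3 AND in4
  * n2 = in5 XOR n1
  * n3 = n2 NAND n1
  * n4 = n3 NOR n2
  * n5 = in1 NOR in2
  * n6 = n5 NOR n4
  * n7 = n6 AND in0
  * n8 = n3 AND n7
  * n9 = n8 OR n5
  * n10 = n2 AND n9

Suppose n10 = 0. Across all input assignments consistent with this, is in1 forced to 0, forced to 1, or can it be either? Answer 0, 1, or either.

either

Both values of in1 occur among assignments with n10 = 0:
  in1=0: in0=0, in1=0, in2=0, in3=0, in4=0, in5=0
  in1=1: in0=0, in1=1, in2=0, in3=0, in4=0, in5=0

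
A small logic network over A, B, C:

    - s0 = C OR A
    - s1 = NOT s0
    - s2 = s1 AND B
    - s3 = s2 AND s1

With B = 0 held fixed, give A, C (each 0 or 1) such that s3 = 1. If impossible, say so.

no solution exists

With B = 0 fixed, none of the 4 settings of A, C give s3 = 1.
For example, with A=1, C=0:
s0 = C OR A = 0 OR 1 = 1
s1 = NOT s0 = NOT 1 = 0
s2 = s1 AND B = 0 AND 0 = 0
s3 = s2 AND s1 = 0 AND 0 = 0
giving s3 = 0 ≠ 1.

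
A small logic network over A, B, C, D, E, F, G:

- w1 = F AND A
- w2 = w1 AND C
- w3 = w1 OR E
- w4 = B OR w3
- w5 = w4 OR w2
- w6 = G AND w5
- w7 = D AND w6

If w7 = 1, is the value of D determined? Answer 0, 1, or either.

w7 = D AND w6 must be 1, so both D = 1 and w6 = 1.
Every assignment with w7 = 1 has D = 1; there are 26 such assignment(s).

1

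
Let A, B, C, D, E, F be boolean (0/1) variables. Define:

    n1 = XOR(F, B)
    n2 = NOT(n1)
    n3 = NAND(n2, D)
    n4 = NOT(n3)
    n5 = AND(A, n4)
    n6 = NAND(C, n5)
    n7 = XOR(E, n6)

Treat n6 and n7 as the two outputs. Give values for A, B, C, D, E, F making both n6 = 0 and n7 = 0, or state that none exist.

A=1, B=0, C=1, D=1, E=0, F=0

Check with A=1, B=0, C=1, D=1, E=0, F=0:
n1 = XOR(F, B) = XOR(0, 0) = 0
n2 = NOT(n1) = NOT 0 = 1
n3 = NAND(n2, D) = NAND(1, 1) = 0
n4 = NOT(n3) = NOT 0 = 1
n5 = AND(A, n4) = AND(1, 1) = 1
n6 = NAND(C, n5) = NAND(1, 1) = 0
n7 = XOR(E, n6) = XOR(0, 0) = 0
So n6 = 0 and n7 = 0.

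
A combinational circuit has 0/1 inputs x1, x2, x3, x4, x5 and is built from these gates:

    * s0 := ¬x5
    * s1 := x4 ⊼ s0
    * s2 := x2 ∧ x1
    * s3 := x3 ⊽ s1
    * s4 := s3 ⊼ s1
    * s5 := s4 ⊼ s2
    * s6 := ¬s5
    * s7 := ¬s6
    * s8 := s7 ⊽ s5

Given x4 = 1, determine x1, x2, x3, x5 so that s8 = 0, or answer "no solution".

s8 = s7 ⊽ s5 must be 0, so at least one of s7, s5 is 1.
Check with x4 = 1 and x1=1, x2=0, x3=0, x5=0:
s0 = ¬x5 = ¬0 = 1
s1 = x4 ⊼ s0 = 1 ⊼ 1 = 0
s2 = x2 ∧ x1 = 0 ∧ 1 = 0
s3 = x3 ⊽ s1 = 0 ⊽ 0 = 1
s4 = s3 ⊼ s1 = 1 ⊼ 0 = 1
s5 = s4 ⊼ s2 = 1 ⊼ 0 = 1
s6 = ¬s5 = ¬1 = 0
s7 = ¬s6 = ¬0 = 1
s8 = s7 ⊽ s5 = 1 ⊽ 1 = 0
So s8 = 0.

x1=1, x2=0, x3=0, x5=0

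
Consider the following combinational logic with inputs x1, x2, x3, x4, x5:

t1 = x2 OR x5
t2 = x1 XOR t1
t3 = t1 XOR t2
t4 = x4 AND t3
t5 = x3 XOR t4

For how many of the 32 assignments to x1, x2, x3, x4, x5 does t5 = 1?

16

t5 = x3 XOR t4 must be 1, so x3 and t4 differ.
Enumerating the 32 input combinations, 16 give t5 = 1 and 16 give t5 = 0.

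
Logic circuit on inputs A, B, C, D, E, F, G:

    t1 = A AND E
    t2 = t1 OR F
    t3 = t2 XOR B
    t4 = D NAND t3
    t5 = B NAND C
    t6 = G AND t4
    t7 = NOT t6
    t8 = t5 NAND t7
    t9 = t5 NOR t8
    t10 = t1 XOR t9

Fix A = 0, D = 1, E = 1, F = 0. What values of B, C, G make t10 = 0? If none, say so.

t10 = t1 XOR t9 must be 0, so t1 and t9 are equal.
Check with A = 0, D = 1, E = 1, F = 0 and B=0, C=1, G=0:
t1 = A AND E = 0 AND 1 = 0
t2 = t1 OR F = 0 OR 0 = 0
t3 = t2 XOR B = 0 XOR 0 = 0
t4 = D NAND t3 = 1 NAND 0 = 1
t5 = B NAND C = 0 NAND 1 = 1
t6 = G AND t4 = 0 AND 1 = 0
t7 = NOT t6 = NOT 0 = 1
t8 = t5 NAND t7 = 1 NAND 1 = 0
t9 = t5 NOR t8 = 1 NOR 0 = 0
t10 = t1 XOR t9 = 0 XOR 0 = 0
So t10 = 0.

B=0 C=1 G=0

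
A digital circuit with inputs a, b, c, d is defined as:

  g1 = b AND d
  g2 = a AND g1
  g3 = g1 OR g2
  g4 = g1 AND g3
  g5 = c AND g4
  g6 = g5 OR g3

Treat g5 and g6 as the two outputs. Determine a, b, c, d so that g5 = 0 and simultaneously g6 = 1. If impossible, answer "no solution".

a=1 b=1 c=0 d=1

Check with a=1 b=1 c=0 d=1:
g1 = b AND d = 1 AND 1 = 1
g2 = a AND g1 = 1 AND 1 = 1
g3 = g1 OR g2 = 1 OR 1 = 1
g4 = g1 AND g3 = 1 AND 1 = 1
g5 = c AND g4 = 0 AND 1 = 0
g6 = g5 OR g3 = 0 OR 1 = 1
So g5 = 0 and g6 = 1.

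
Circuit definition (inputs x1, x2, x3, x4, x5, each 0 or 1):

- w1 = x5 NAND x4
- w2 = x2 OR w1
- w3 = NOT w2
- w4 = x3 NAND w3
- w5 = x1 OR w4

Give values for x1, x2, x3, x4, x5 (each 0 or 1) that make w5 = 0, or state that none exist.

Check with x1=0, x2=0, x3=1, x4=1, x5=1:
w1 = x5 NAND x4 = 1 NAND 1 = 0
w2 = x2 OR w1 = 0 OR 0 = 0
w3 = NOT w2 = NOT 0 = 1
w4 = x3 NAND w3 = 1 NAND 1 = 0
w5 = x1 OR w4 = 0 OR 0 = 0
So w5 = 0 as required.

x1=0, x2=0, x3=1, x4=1, x5=1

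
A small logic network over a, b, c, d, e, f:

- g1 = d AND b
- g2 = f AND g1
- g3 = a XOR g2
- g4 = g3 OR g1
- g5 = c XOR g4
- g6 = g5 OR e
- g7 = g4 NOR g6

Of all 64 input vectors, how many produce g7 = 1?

g7 = g4 NOR g6 must be 1, so both g4 = 0 and g6 = 0.
Enumerating the 64 input combinations, 6 give g7 = 1 and 58 give g7 = 0.

6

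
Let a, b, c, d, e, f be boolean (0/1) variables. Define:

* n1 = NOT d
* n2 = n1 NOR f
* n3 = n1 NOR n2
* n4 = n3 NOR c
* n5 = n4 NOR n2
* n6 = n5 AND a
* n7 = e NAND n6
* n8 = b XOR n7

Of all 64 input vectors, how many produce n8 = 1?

n8 = b XOR n7 must be 1, so b and n7 differ.
Enumerating the 64 input combinations, 32 give n8 = 1 and 32 give n8 = 0.

32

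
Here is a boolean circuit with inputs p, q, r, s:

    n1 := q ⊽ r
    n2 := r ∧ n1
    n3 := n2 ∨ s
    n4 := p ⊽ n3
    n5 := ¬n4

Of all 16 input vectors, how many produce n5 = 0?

4

n5 = ¬n4 must be 0, so n4 = 1.
Satisfying assignments:
  p=0, q=0, r=0, s=0
  p=0, q=0, r=1, s=0
  p=0, q=1, r=0, s=0
  p=0, q=1, r=1, s=0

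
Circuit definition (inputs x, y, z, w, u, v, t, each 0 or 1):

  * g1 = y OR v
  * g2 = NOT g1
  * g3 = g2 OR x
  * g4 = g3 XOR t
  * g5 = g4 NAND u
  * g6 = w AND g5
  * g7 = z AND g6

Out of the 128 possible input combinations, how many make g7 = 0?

g7 = z AND g6 must be 0, so at least one of z, g6 is 0.
Enumerating the 128 input combinations, 104 give g7 = 0 and 24 give g7 = 1.

104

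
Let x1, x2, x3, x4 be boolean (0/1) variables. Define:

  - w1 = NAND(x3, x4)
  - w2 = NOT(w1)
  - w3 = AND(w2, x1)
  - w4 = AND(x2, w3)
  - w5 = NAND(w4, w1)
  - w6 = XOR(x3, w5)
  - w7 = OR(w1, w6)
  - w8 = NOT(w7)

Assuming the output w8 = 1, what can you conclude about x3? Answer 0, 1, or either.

w8 = NOT(w7) must be 1, so w7 = 0.
w7 = OR(w1, w6) must be 0, so both w1 = 0 and w6 = 0.
Every assignment with w8 = 1 has x3 = 1; there are 4 such assignment(s).
  x1=0, x2=0, x3=1, x4=1
  x1=0, x2=1, x3=1, x4=1
  x1=1, x2=0, x3=1, x4=1
  x1=1, x2=1, x3=1, x4=1

1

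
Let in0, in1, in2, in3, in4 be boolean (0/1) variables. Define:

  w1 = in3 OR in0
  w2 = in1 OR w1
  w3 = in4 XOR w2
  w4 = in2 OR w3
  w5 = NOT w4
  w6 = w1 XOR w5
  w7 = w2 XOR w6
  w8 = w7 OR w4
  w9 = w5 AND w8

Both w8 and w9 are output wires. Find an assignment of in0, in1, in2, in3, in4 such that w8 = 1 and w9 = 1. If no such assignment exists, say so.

in0=1, in1=1, in2=0, in3=0, in4=1

Check with in0=1, in1=1, in2=0, in3=0, in4=1:
w1 = in3 OR in0 = 0 OR 1 = 1
w2 = in1 OR w1 = 1 OR 1 = 1
w3 = in4 XOR w2 = 1 XOR 1 = 0
w4 = in2 OR w3 = 0 OR 0 = 0
w5 = NOT w4 = NOT 0 = 1
w6 = w1 XOR w5 = 1 XOR 1 = 0
w7 = w2 XOR w6 = 1 XOR 0 = 1
w8 = w7 OR w4 = 1 OR 0 = 1
w9 = w5 AND w8 = 1 AND 1 = 1
So w8 = 1 and w9 = 1.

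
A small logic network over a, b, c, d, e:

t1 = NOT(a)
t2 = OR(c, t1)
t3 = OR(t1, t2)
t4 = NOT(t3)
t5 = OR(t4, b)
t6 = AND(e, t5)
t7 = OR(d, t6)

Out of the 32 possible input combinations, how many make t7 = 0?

11

t7 = OR(d, t6) must be 0, so both d = 0 and t6 = 0.
t6 = AND(e, t5) must be 0, so at least one of e, t5 is 0.
Enumerating the 32 input combinations, 11 give t7 = 0 and 21 give t7 = 1.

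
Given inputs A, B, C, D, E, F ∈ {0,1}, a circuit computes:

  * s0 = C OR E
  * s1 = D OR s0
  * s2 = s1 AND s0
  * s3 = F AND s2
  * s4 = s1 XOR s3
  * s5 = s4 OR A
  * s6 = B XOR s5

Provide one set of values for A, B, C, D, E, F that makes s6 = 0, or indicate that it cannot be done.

Check with A=1 B=1 C=1 D=1 E=0 F=0:
s0 = C OR E = 1 OR 0 = 1
s1 = D OR s0 = 1 OR 1 = 1
s2 = s1 AND s0 = 1 AND 1 = 1
s3 = F AND s2 = 0 AND 1 = 0
s4 = s1 XOR s3 = 1 XOR 0 = 1
s5 = s4 OR A = 1 OR 1 = 1
s6 = B XOR s5 = 1 XOR 1 = 0
So s6 = 0 as required.

A=1 B=1 C=1 D=1 E=0 F=0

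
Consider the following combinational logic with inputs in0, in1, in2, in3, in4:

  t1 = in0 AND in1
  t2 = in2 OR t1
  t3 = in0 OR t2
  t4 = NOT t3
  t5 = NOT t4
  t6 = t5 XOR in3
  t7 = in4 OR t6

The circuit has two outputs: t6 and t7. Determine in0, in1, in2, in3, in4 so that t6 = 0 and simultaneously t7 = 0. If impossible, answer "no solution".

in0=0, in1=1, in2=0, in3=0, in4=0

Check with in0=0, in1=1, in2=0, in3=0, in4=0:
t1 = in0 AND in1 = 0 AND 1 = 0
t2 = in2 OR t1 = 0 OR 0 = 0
t3 = in0 OR t2 = 0 OR 0 = 0
t4 = NOT t3 = NOT 0 = 1
t5 = NOT t4 = NOT 1 = 0
t6 = t5 XOR in3 = 0 XOR 0 = 0
t7 = in4 OR t6 = 0 OR 0 = 0
So t6 = 0 and t7 = 0.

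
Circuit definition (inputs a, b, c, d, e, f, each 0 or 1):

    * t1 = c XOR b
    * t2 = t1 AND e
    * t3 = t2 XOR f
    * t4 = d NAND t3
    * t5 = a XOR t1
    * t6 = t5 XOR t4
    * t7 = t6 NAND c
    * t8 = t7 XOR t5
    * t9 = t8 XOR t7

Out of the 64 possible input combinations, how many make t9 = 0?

t9 = t8 XOR t7 must be 0, so t8 and t7 are equal.
Enumerating the 64 input combinations, 32 give t9 = 0 and 32 give t9 = 1.

32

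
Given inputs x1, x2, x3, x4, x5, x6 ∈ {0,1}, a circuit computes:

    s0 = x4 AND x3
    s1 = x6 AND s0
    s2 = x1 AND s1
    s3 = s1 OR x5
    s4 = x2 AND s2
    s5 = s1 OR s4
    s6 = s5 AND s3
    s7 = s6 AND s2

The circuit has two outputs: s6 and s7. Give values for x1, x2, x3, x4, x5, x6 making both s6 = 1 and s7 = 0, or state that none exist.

x1=0, x2=0, x3=1, x4=1, x5=1, x6=1

Check with x1=0, x2=0, x3=1, x4=1, x5=1, x6=1:
s0 = x4 AND x3 = 1 AND 1 = 1
s1 = x6 AND s0 = 1 AND 1 = 1
s2 = x1 AND s1 = 0 AND 1 = 0
s3 = s1 OR x5 = 1 OR 1 = 1
s4 = x2 AND s2 = 0 AND 0 = 0
s5 = s1 OR s4 = 1 OR 0 = 1
s6 = s5 AND s3 = 1 AND 1 = 1
s7 = s6 AND s2 = 1 AND 0 = 0
So s6 = 1 and s7 = 0.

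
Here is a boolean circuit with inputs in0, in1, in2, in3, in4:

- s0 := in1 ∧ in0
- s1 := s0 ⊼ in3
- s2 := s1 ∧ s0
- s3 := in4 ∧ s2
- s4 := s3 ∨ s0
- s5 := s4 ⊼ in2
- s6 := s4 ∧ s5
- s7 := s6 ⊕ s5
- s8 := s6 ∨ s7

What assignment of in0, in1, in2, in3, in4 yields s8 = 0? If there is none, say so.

Check with in0=1 in1=1 in2=1 in3=1 in4=1:
s0 = in1 ∧ in0 = 1 ∧ 1 = 1
s1 = s0 ⊼ in3 = 1 ⊼ 1 = 0
s2 = s1 ∧ s0 = 0 ∧ 1 = 0
s3 = in4 ∧ s2 = 1 ∧ 0 = 0
s4 = s3 ∨ s0 = 0 ∨ 1 = 1
s5 = s4 ⊼ in2 = 1 ⊼ 1 = 0
s6 = s4 ∧ s5 = 1 ∧ 0 = 0
s7 = s6 ⊕ s5 = 0 ⊕ 0 = 0
s8 = s6 ∨ s7 = 0 ∨ 0 = 0
So s8 = 0 as required.

in0=1 in1=1 in2=1 in3=1 in4=1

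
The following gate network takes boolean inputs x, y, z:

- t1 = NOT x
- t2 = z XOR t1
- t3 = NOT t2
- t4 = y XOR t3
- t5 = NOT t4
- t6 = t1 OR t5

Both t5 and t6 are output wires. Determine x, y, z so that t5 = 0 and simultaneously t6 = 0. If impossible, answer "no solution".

Check with x=1, y=0, z=0:
t1 = NOT x = NOT 1 = 0
t2 = z XOR t1 = 0 XOR 0 = 0
t3 = NOT t2 = NOT 0 = 1
t4 = y XOR t3 = 0 XOR 1 = 1
t5 = NOT t4 = NOT 1 = 0
t6 = t1 OR t5 = 0 OR 0 = 0
So t5 = 0 and t6 = 0.

x=1, y=0, z=0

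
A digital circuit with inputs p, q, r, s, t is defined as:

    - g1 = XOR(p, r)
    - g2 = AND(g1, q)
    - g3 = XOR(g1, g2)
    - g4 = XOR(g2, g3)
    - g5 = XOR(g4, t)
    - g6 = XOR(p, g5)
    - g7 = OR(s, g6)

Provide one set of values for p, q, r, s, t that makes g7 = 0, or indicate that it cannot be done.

g7 = OR(s, g6) must be 0, so both s = 0 and g6 = 0.
g6 = XOR(p, g5) must be 0, so p and g5 are equal.
Check with p=1, q=1, r=0, s=0, t=0:
g1 = XOR(p, r) = XOR(1, 0) = 1
g2 = AND(g1, q) = AND(1, 1) = 1
g3 = XOR(g1, g2) = XOR(1, 1) = 0
g4 = XOR(g2, g3) = XOR(1, 0) = 1
g5 = XOR(g4, t) = XOR(1, 0) = 1
g6 = XOR(p, g5) = XOR(1, 1) = 0
g7 = OR(s, g6) = OR(0, 0) = 0
So g7 = 0 as required.

p=1, q=1, r=0, s=0, t=0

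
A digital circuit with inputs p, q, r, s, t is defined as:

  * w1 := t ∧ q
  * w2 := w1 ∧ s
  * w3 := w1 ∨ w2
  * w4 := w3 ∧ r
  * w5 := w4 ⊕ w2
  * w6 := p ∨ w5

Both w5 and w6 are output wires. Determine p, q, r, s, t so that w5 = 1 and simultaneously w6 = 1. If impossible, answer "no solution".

Check with p=0 q=1 r=1 s=0 t=1:
w1 = t ∧ q = 1 ∧ 1 = 1
w2 = w1 ∧ s = 1 ∧ 0 = 0
w3 = w1 ∨ w2 = 1 ∨ 0 = 1
w4 = w3 ∧ r = 1 ∧ 1 = 1
w5 = w4 ⊕ w2 = 1 ⊕ 0 = 1
w6 = p ∨ w5 = 0 ∨ 1 = 1
So w5 = 1 and w6 = 1.

p=0 q=1 r=1 s=0 t=1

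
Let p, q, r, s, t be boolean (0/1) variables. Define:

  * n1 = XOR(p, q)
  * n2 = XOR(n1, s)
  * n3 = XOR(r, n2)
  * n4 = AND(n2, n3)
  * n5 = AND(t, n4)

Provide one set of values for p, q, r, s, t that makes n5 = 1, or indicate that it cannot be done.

p=1, q=1, r=0, s=1, t=1

n5 = AND(t, n4) must be 1, so both t = 1 and n4 = 1.
n4 = AND(n2, n3) must be 1, so both n2 = 1 and n3 = 1.
Check with p=1, q=1, r=0, s=1, t=1:
n1 = XOR(p, q) = XOR(1, 1) = 0
n2 = XOR(n1, s) = XOR(0, 1) = 1
n3 = XOR(r, n2) = XOR(0, 1) = 1
n4 = AND(n2, n3) = AND(1, 1) = 1
n5 = AND(t, n4) = AND(1, 1) = 1
So n5 = 1 as required.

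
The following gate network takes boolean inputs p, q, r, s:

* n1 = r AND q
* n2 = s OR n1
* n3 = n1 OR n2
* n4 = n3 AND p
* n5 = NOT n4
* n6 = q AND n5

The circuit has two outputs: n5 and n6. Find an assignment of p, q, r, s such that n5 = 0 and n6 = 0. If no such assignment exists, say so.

Check with p=1 q=0 r=1 s=1:
n1 = r AND q = 1 AND 0 = 0
n2 = s OR n1 = 1 OR 0 = 1
n3 = n1 OR n2 = 0 OR 1 = 1
n4 = n3 AND p = 1 AND 1 = 1
n5 = NOT n4 = NOT 1 = 0
n6 = q AND n5 = 0 AND 0 = 0
So n5 = 0 and n6 = 0.

p=1 q=0 r=1 s=1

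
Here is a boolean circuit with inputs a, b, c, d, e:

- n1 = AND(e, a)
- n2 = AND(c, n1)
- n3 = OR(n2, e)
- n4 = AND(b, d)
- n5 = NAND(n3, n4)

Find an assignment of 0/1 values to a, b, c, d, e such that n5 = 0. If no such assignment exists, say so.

n5 = NAND(n3, n4) must be 0, so both n3 = 1 and n4 = 1.
n3 = OR(n2, e) must be 1, so at least one of n2, e is 1.
n4 = AND(b, d) must be 1, so both b = 1 and d = 1.
Check with a=0, b=1, c=1, d=1, e=1:
n1 = AND(e, a) = AND(1, 0) = 0
n2 = AND(c, n1) = AND(1, 0) = 0
n3 = OR(n2, e) = OR(0, 1) = 1
n4 = AND(b, d) = AND(1, 1) = 1
n5 = NAND(n3, n4) = NAND(1, 1) = 0
So n5 = 0 as required.

a=0, b=1, c=1, d=1, e=1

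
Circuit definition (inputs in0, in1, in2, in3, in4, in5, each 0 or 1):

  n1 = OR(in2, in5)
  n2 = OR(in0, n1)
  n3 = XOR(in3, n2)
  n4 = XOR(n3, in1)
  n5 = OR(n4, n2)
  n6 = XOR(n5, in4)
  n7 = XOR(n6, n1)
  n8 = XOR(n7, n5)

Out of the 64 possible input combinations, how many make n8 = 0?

32

n8 = XOR(n7, n5) must be 0, so n7 and n5 are equal.
Enumerating the 64 input combinations, 32 give n8 = 0 and 32 give n8 = 1.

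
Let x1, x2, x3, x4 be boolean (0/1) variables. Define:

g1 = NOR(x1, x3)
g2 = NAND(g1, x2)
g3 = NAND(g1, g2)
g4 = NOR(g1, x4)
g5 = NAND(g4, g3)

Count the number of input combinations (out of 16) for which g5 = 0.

6

g5 = NAND(g4, g3) must be 0, so both g4 = 1 and g3 = 1.
Satisfying assignments:
  x1=0, x2=0, x3=1, x4=0
  x1=0, x2=1, x3=1, x4=0
  x1=1, x2=0, x3=0, x4=0
  x1=1, x2=0, x3=1, x4=0
  x1=1, x2=1, x3=0, x4=0
  x1=1, x2=1, x3=1, x4=0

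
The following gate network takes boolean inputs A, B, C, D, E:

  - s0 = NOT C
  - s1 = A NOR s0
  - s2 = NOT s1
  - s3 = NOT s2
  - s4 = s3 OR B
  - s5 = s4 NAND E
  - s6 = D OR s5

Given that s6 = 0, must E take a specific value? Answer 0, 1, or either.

s6 = D OR s5 must be 0, so both D = 0 and s5 = 0.
Every assignment with s6 = 0 has E = 1; there are 5 such assignment(s).

1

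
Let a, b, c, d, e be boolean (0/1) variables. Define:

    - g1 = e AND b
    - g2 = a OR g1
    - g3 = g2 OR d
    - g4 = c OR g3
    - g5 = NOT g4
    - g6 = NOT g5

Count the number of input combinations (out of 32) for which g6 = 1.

29

g6 = NOT g5 must be 1, so g5 = 0.
Enumerating the 32 input combinations, 29 give g6 = 1 and 3 give g6 = 0.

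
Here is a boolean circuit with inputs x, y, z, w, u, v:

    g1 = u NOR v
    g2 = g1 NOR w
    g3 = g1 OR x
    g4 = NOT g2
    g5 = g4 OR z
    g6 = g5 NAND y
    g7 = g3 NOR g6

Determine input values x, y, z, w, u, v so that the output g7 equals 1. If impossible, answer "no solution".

x=0, y=1, z=1, w=0, u=1, v=0

g7 = g3 NOR g6 must be 1, so both g3 = 0 and g6 = 0.
g3 = g1 OR x must be 0, so both g1 = 0 and x = 0.
Check with x=0, y=1, z=1, w=0, u=1, v=0:
g1 = u NOR v = 1 NOR 0 = 0
g2 = g1 NOR w = 0 NOR 0 = 1
g3 = g1 OR x = 0 OR 0 = 0
g4 = NOT g2 = NOT 1 = 0
g5 = g4 OR z = 0 OR 1 = 1
g6 = g5 NAND y = 1 NAND 1 = 0
g7 = g3 NOR g6 = 0 NOR 0 = 1
So g7 = 1 as required.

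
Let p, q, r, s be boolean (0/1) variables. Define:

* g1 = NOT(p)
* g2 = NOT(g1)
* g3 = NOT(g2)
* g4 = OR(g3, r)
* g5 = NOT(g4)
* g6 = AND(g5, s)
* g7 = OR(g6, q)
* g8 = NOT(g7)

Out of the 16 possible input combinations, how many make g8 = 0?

9

g8 = NOT(g7) must be 0, so g7 = 1.
g7 = OR(g6, q) must be 1, so at least one of g6, q is 1.
Enumerating the 16 input combinations, 9 give g8 = 0 and 7 give g8 = 1.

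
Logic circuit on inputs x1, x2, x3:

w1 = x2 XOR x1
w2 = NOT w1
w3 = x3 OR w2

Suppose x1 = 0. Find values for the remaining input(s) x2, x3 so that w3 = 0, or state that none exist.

w3 = x3 OR w2 must be 0, so both x3 = 0 and w2 = 0.
w2 = NOT w1 must be 0, so w1 = 1.
Check with x1 = 0 and x2=1, x3=0:
w1 = x2 XOR x1 = 1 XOR 0 = 1
w2 = NOT w1 = NOT 1 = 0
w3 = x3 OR w2 = 0 OR 0 = 0
So w3 = 0.

x2=1 x3=0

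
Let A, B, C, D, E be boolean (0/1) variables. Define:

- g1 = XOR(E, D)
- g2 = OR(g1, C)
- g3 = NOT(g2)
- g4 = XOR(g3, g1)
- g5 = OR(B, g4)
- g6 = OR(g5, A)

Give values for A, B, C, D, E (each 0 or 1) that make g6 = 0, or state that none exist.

Check with A=0 B=0 C=1 D=1 E=1:
g1 = XOR(E, D) = XOR(1, 1) = 0
g2 = OR(g1, C) = OR(0, 1) = 1
g3 = NOT(g2) = NOT 1 = 0
g4 = XOR(g3, g1) = XOR(0, 0) = 0
g5 = OR(B, g4) = OR(0, 0) = 0
g6 = OR(g5, A) = OR(0, 0) = 0
So g6 = 0 as required.

A=0 B=0 C=1 D=1 E=1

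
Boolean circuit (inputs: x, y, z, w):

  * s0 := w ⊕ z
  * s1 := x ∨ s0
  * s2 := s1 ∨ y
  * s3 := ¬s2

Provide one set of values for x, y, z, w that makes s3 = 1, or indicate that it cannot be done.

x=0, y=0, z=1, w=1

s3 = ¬s2 must be 1, so s2 = 0.
s2 = s1 ∨ y must be 0, so both s1 = 0 and y = 0.
s1 = x ∨ s0 must be 0, so both x = 0 and s0 = 0.
Check with x=0, y=0, z=1, w=1:
s0 = w ⊕ z = 1 ⊕ 1 = 0
s1 = x ∨ s0 = 0 ∨ 0 = 0
s2 = s1 ∨ y = 0 ∨ 0 = 0
s3 = ¬s2 = ¬0 = 1
So s3 = 1 as required.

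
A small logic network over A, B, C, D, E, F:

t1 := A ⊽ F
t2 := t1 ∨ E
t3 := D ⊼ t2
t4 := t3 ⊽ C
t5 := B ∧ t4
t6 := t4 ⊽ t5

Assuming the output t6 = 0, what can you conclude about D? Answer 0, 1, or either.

t6 = t4 ⊽ t5 must be 0, so at least one of t4, t5 is 1.
Every assignment with t6 = 0 has D = 1; there are 10 such assignment(s).

1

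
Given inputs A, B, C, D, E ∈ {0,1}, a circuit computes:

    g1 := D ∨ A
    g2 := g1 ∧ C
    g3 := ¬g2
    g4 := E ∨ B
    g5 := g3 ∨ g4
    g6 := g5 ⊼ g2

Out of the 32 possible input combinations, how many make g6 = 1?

23

g6 = g5 ⊼ g2 must be 1, so at least one of g5, g2 is 0.
Enumerating the 32 input combinations, 23 give g6 = 1 and 9 give g6 = 0.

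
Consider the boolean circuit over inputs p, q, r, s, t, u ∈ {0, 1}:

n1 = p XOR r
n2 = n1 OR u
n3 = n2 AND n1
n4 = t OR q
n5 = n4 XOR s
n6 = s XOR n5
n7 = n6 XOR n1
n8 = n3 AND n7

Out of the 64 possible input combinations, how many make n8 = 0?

n8 = n3 AND n7 must be 0, so at least one of n3, n7 is 0.
Enumerating the 64 input combinations, 56 give n8 = 0 and 8 give n8 = 1.

56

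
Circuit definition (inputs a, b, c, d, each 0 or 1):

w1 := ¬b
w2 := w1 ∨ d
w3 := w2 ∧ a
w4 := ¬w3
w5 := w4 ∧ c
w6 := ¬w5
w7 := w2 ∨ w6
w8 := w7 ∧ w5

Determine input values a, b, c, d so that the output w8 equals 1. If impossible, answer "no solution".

a=0, b=1, c=1, d=1

Check with a=0, b=1, c=1, d=1:
w1 = ¬b = ¬1 = 0
w2 = w1 ∨ d = 0 ∨ 1 = 1
w3 = w2 ∧ a = 1 ∧ 0 = 0
w4 = ¬w3 = ¬0 = 1
w5 = w4 ∧ c = 1 ∧ 1 = 1
w6 = ¬w5 = ¬1 = 0
w7 = w2 ∨ w6 = 1 ∨ 0 = 1
w8 = w7 ∧ w5 = 1 ∧ 1 = 1
So w8 = 1 as required.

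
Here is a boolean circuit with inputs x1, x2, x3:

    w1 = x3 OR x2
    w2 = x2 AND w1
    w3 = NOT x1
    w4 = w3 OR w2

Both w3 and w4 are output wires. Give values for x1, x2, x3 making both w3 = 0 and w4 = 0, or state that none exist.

Check with x1=1 x2=0 x3=0:
w1 = x3 OR x2 = 0 OR 0 = 0
w2 = x2 AND w1 = 0 AND 0 = 0
w3 = NOT x1 = NOT 1 = 0
w4 = w3 OR w2 = 0 OR 0 = 0
So w3 = 0 and w4 = 0.

x1=1 x2=0 x3=0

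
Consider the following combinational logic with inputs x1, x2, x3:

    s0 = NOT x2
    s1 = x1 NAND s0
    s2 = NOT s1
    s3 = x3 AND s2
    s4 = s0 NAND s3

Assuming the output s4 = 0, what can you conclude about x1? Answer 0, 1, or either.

s4 = s0 NAND s3 must be 0, so both s0 = 1 and s3 = 1.
s0 = NOT x2 must be 1, so x2 = 0.
Every assignment with s4 = 0 has x1 = 1; there are 1 such assignment(s).
  x1=1, x2=0, x3=1

1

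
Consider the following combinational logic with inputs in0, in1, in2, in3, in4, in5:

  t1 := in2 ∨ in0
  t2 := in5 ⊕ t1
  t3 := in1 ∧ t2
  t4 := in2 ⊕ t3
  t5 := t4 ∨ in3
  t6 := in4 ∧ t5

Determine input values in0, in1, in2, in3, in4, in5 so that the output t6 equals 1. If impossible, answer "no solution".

in0=1, in1=1, in2=1, in3=1, in4=1, in5=1

t6 = in4 ∧ t5 must be 1, so both in4 = 1 and t5 = 1.
t5 = t4 ∨ in3 must be 1, so at least one of t4, in3 is 1.
Check with in0=1, in1=1, in2=1, in3=1, in4=1, in5=1:
t1 = in2 ∨ in0 = 1 ∨ 1 = 1
t2 = in5 ⊕ t1 = 1 ⊕ 1 = 0
t3 = in1 ∧ t2 = 1 ∧ 0 = 0
t4 = in2 ⊕ t3 = 1 ⊕ 0 = 1
t5 = t4 ∨ in3 = 1 ∨ 1 = 1
t6 = in4 ∧ t5 = 1 ∧ 1 = 1
So t6 = 1 as required.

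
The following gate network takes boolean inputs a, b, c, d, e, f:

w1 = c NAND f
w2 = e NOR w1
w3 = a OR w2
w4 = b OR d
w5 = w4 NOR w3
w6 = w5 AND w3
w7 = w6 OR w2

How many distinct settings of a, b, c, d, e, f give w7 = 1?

8

w7 = w6 OR w2 must be 1, so at least one of w6, w2 is 1.
Enumerating the 64 input combinations, 8 give w7 = 1 and 56 give w7 = 0.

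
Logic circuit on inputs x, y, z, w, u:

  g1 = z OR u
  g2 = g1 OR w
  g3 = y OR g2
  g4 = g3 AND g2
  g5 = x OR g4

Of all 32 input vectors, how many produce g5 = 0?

2

g5 = x OR g4 must be 0, so both x = 0 and g4 = 0.
Enumerating the 32 input combinations, 2 give g5 = 0 and 30 give g5 = 1.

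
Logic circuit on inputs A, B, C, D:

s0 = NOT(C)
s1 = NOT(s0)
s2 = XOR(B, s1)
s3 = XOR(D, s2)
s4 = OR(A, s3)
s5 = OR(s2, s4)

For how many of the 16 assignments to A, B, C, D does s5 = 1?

14

s5 = OR(s2, s4) must be 1, so at least one of s2, s4 is 1.
Enumerating the 16 input combinations, 14 give s5 = 1 and 2 give s5 = 0.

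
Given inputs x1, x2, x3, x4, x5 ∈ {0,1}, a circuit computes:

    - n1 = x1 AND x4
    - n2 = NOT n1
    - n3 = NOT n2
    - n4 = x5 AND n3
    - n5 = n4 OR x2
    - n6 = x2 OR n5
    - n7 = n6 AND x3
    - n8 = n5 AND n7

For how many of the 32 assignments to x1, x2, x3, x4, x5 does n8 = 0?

23

n8 = n5 AND n7 must be 0, so at least one of n5, n7 is 0.
Enumerating the 32 input combinations, 23 give n8 = 0 and 9 give n8 = 1.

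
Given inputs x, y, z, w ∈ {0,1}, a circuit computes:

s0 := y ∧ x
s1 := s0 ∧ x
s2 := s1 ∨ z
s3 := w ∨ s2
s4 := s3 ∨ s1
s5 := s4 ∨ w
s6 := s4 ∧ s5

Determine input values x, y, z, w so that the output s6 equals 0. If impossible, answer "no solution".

x=0 y=1 z=0 w=0

s6 = s4 ∧ s5 must be 0, so at least one of s4, s5 is 0.
Check with x=0 y=1 z=0 w=0:
s0 = y ∧ x = 1 ∧ 0 = 0
s1 = s0 ∧ x = 0 ∧ 0 = 0
s2 = s1 ∨ z = 0 ∨ 0 = 0
s3 = w ∨ s2 = 0 ∨ 0 = 0
s4 = s3 ∨ s1 = 0 ∨ 0 = 0
s5 = s4 ∨ w = 0 ∨ 0 = 0
s6 = s4 ∧ s5 = 0 ∧ 0 = 0
So s6 = 0 as required.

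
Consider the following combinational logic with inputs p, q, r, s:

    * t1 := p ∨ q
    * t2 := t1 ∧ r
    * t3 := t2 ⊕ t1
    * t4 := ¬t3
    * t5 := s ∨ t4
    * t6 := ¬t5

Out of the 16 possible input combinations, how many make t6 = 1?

t6 = ¬t5 must be 1, so t5 = 0.
t5 = s ∨ t4 must be 0, so both s = 0 and t4 = 0.
t4 = ¬t3 must be 0, so t3 = 1.
Satisfying assignments:
  p=0, q=1, r=0, s=0
  p=1, q=0, r=0, s=0
  p=1, q=1, r=0, s=0

3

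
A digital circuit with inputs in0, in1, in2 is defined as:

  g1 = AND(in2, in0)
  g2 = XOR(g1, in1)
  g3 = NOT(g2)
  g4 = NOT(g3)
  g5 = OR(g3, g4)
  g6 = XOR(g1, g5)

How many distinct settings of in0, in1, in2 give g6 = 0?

g6 = XOR(g1, g5) must be 0, so g1 and g5 are equal.
Enumerating the 8 input combinations, 2 give g6 = 0 and 6 give g6 = 1.

2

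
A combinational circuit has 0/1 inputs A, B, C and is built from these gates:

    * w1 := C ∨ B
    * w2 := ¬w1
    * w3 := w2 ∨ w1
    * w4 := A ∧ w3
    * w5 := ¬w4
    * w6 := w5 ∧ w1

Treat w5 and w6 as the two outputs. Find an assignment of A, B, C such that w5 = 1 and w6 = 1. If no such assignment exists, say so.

Check with A=0, B=0, C=1:
w1 = C ∨ B = 1 ∨ 0 = 1
w2 = ¬w1 = ¬1 = 0
w3 = w2 ∨ w1 = 0 ∨ 1 = 1
w4 = A ∧ w3 = 0 ∧ 1 = 0
w5 = ¬w4 = ¬0 = 1
w6 = w5 ∧ w1 = 1 ∧ 1 = 1
So w5 = 1 and w6 = 1.

A=0, B=0, C=1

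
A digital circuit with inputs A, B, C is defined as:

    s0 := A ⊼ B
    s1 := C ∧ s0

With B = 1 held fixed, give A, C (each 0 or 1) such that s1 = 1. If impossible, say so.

A=0, C=1

Check with B = 1 and A=0, C=1:
s0 = A ⊼ B = 0 ⊼ 1 = 1
s1 = C ∧ s0 = 1 ∧ 1 = 1
So s1 = 1.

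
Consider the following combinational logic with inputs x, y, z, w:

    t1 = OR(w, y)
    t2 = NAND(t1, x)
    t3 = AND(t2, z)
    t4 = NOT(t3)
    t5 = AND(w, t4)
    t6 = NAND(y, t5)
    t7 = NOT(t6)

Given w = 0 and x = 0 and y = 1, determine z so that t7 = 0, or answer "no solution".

Check with w = 0 and x = 0 and y = 1 and z=0:
t1 = OR(w, y) = OR(0, 1) = 1
t2 = NAND(t1, x) = NAND(1, 0) = 1
t3 = AND(t2, z) = AND(1, 0) = 0
t4 = NOT(t3) = NOT 0 = 1
t5 = AND(w, t4) = AND(0, 1) = 0
t6 = NAND(y, t5) = NAND(1, 0) = 1
t7 = NOT(t6) = NOT 1 = 0
So t7 = 0.

z=0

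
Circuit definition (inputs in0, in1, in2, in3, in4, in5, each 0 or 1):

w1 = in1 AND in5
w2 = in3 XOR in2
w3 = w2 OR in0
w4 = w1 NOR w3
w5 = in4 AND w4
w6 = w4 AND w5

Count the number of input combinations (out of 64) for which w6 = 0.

58

w6 = w4 AND w5 must be 0, so at least one of w4, w5 is 0.
Enumerating the 64 input combinations, 58 give w6 = 0 and 6 give w6 = 1.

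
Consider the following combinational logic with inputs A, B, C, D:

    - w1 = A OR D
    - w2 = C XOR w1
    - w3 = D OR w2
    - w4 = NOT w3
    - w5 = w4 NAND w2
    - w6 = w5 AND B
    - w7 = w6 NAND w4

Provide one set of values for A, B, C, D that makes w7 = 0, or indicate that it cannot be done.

A=1 B=1 C=1 D=0

w7 = w6 NAND w4 must be 0, so both w6 = 1 and w4 = 1.
w6 = w5 AND B must be 1, so both w5 = 1 and B = 1.
w4 = NOT w3 must be 1, so w3 = 0.
Check with A=1 B=1 C=1 D=0:
w1 = A OR D = 1 OR 0 = 1
w2 = C XOR w1 = 1 XOR 1 = 0
w3 = D OR w2 = 0 OR 0 = 0
w4 = NOT w3 = NOT 0 = 1
w5 = w4 NAND w2 = 1 NAND 0 = 1
w6 = w5 AND B = 1 AND 1 = 1
w7 = w6 NAND w4 = 1 NAND 1 = 0
So w7 = 0 as required.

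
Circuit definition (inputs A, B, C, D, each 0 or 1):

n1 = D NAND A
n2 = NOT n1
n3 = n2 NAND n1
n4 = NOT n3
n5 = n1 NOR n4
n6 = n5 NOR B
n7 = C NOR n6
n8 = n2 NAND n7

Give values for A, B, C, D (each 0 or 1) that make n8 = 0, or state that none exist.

A=1, B=1, C=0, D=1

Check with A=1, B=1, C=0, D=1:
n1 = D NAND A = 1 NAND 1 = 0
n2 = NOT n1 = NOT 0 = 1
n3 = n2 NAND n1 = 1 NAND 0 = 1
n4 = NOT n3 = NOT 1 = 0
n5 = n1 NOR n4 = 0 NOR 0 = 1
n6 = n5 NOR B = 1 NOR 1 = 0
n7 = C NOR n6 = 0 NOR 0 = 1
n8 = n2 NAND n7 = 1 NAND 1 = 0
So n8 = 0 as required.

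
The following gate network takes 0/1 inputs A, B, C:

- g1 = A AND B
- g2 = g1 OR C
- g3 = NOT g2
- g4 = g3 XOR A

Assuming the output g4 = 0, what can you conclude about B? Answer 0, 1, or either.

Both values of B occur among assignments with g4 = 0:
  B=0: A=0, B=0, C=1
  B=1: A=0, B=1, C=1

either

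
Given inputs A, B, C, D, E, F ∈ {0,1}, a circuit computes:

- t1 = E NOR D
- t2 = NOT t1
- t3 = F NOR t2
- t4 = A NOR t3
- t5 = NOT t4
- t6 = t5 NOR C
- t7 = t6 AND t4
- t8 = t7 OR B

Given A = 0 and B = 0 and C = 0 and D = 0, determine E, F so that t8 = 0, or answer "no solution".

E=0, F=0

t8 = t7 OR B must be 0, so both t7 = 0 and B = 0.
Check with A = 0 and B = 0 and C = 0 and D = 0 and E=0, F=0:
t1 = E NOR D = 0 NOR 0 = 1
t2 = NOT t1 = NOT 1 = 0
t3 = F NOR t2 = 0 NOR 0 = 1
t4 = A NOR t3 = 0 NOR 1 = 0
t5 = NOT t4 = NOT 0 = 1
t6 = t5 NOR C = 1 NOR 0 = 0
t7 = t6 AND t4 = 0 AND 0 = 0
t8 = t7 OR B = 0 OR 0 = 0
So t8 = 0.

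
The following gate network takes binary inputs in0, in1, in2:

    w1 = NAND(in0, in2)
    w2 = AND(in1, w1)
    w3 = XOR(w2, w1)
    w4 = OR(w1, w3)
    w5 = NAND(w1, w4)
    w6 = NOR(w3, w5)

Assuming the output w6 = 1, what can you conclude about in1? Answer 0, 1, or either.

1

w6 = NOR(w3, w5) must be 1, so both w3 = 0 and w5 = 0.
w3 = XOR(w2, w1) must be 0, so w2 and w1 are equal.
Every assignment with w6 = 1 has in1 = 1; there are 3 such assignment(s).
  in0=0, in1=1, in2=0
  in0=0, in1=1, in2=1
  in0=1, in1=1, in2=0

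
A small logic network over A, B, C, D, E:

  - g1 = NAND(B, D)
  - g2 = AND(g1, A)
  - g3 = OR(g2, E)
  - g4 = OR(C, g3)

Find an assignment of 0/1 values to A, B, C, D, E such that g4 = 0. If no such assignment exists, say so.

Check with A=0, B=1, C=0, D=1, E=0:
g1 = NAND(B, D) = NAND(1, 1) = 0
g2 = AND(g1, A) = AND(0, 0) = 0
g3 = OR(g2, E) = OR(0, 0) = 0
g4 = OR(C, g3) = OR(0, 0) = 0
So g4 = 0 as required.

A=0, B=1, C=0, D=1, E=0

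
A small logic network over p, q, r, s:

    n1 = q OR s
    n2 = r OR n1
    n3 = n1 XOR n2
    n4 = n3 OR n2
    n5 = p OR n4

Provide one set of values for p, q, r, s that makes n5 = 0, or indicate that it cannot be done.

n5 = p OR n4 must be 0, so both p = 0 and n4 = 0.
n4 = n3 OR n2 must be 0, so both n3 = 0 and n2 = 0.
n3 = n1 XOR n2 must be 0, so n1 and n2 are equal.
Check with p=0, q=0, r=0, s=0:
n1 = q OR s = 0 OR 0 = 0
n2 = r OR n1 = 0 OR 0 = 0
n3 = n1 XOR n2 = 0 XOR 0 = 0
n4 = n3 OR n2 = 0 OR 0 = 0
n5 = p OR n4 = 0 OR 0 = 0
So n5 = 0 as required.

p=0, q=0, r=0, s=0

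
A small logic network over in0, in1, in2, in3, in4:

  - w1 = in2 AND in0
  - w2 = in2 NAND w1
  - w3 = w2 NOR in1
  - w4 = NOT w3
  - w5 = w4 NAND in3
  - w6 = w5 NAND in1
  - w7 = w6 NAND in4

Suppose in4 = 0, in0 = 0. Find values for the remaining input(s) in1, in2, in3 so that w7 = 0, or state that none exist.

With in4 = 0, in0 = 0 fixed, none of the 8 settings of in1, in2, in3 give w7 = 0.
For example, with in1=0, in2=1, in3=1:
w1 = in2 AND in0 = 1 AND 0 = 0
w2 = in2 NAND w1 = 1 NAND 0 = 1
w3 = w2 NOR in1 = 1 NOR 0 = 0
w4 = NOT w3 = NOT 0 = 1
w5 = w4 NAND in3 = 1 NAND 1 = 0
w6 = w5 NAND in1 = 0 NAND 0 = 1
w7 = w6 NAND in4 = 1 NAND 0 = 1
giving w7 = 1 ≠ 0.

no solution exists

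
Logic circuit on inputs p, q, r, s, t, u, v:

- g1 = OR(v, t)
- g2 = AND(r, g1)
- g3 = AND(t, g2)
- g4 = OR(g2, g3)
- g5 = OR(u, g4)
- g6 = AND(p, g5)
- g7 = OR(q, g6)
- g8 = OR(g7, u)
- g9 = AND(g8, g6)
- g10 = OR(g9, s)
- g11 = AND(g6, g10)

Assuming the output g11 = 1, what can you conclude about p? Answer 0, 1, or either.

g11 = AND(g6, g10) must be 1, so both g6 = 1 and g10 = 1.
Every assignment with g11 = 1 has p = 1; there are 44 such assignment(s).

1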